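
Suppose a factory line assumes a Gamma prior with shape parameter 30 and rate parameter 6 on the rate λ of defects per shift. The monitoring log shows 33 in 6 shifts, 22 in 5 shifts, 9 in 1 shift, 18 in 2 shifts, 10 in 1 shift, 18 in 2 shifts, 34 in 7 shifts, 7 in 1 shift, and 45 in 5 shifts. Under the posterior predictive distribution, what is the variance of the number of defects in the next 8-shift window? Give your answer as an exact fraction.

4972/81

Total count: 33 + 22 + 9 + 18 + 10 + 18 + 34 + 7 + 45 = 196.
Total exposure: 6 + 5 + 1 + 2 + 1 + 2 + 7 + 1 + 5 = 30 shifts.
The Gamma prior is conjugate for the Poisson rate, so λ | data ~ Gamma(30+196, 6+30) = Gamma(226, 36).
The posterior predictive for a window of length T is Negative Binomial with variance T·α'·(β'+T)/β'² = 8·226·44/1296 = 4972/81.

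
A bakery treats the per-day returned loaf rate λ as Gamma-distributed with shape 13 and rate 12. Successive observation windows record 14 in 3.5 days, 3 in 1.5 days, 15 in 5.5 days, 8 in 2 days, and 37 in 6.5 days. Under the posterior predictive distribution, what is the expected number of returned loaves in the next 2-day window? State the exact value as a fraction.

180/31

Total count: 14 + 3 + 15 + 8 + 37 = 77.
Total exposure: 3.5 + 1.5 + 5.5 + 2 + 6.5 = 19 days.
Gamma(α, β) with Poisson data over total exposure Σt gives posterior Gamma(α+Σx, β+Σt) = Gamma(90, 31).
Predictive mean over a 2-day window = T·E[λ|data] = 2·90/31 = 180/31.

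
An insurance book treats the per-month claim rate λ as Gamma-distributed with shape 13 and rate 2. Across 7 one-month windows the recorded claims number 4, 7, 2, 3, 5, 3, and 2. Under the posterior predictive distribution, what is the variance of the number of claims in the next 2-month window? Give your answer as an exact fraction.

Total count: 4 + 7 + 2 + 3 + 5 + 3 + 2 = 26.
Total exposure: 7 months.
Conjugate update: add total count to the shape and total exposure to the rate, giving Gamma(39, 9).
The posterior predictive for a window of length T is Negative Binomial with variance T·α'·(β'+T)/β'² = 2·39·11/81 = 286/27.

286/27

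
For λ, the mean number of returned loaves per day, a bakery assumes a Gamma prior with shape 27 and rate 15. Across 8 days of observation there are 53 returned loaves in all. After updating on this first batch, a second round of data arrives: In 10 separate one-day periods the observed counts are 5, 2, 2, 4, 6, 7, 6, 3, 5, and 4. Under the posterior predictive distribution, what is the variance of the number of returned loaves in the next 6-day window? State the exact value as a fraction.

Total count 53 over total exposure 8 days.
After the first batch: Gamma(27 + 53, 15 + 8) = Gamma(80, 23).
Total count: 5 + 2 + 2 + 4 + 6 + 7 + 6 + 3 + 5 + 4 = 44.
Total exposure: 10 days.
After the second batch: Gamma(80 + 44, 23 + 10) = Gamma(124, 33).
The posterior predictive for a window of length T is Negative Binomial with variance T·α'·(β'+T)/β'² = 6·124·39/1089 = 3224/121.

3224/121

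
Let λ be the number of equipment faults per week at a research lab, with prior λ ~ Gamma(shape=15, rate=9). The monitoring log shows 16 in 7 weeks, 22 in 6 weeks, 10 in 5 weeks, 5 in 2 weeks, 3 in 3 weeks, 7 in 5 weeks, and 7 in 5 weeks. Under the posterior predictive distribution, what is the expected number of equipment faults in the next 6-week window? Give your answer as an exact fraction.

85/7

Total count: 16 + 22 + 10 + 5 + 3 + 7 + 7 = 70.
Total exposure: 7 + 6 + 5 + 2 + 3 + 5 + 5 = 33 weeks.
The Gamma prior is conjugate for the Poisson rate, so λ | data ~ Gamma(15+70, 9+33) = Gamma(85, 42).
Predictive mean over a 6-week window = T·E[λ|data] = 6·85/42 = 85/7.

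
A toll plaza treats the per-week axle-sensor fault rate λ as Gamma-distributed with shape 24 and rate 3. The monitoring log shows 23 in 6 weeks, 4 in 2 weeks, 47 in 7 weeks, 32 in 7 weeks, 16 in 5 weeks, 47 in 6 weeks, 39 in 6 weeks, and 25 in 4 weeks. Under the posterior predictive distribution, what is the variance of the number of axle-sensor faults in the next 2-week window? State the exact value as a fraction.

Total count: 23 + 4 + 47 + 32 + 16 + 47 + 39 + 25 = 233.
Total exposure: 6 + 2 + 7 + 7 + 5 + 6 + 6 + 4 = 43 weeks.
By Gamma–Poisson conjugacy, the posterior is Gamma(α + Σx, β + Σt) = Gamma(24 + 233, 3 + 43) = Gamma(257, 46).
The posterior predictive for a window of length T is Negative Binomial with variance T·α'·(β'+T)/β'² = 2·257·48/2116 = 6168/529.

6168/529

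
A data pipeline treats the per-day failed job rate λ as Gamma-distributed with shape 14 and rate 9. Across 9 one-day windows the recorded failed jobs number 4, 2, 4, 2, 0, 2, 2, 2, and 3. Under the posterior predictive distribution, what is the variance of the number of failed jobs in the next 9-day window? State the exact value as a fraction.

Total count: 4 + 2 + 4 + 2 + 0 + 2 + 2 + 2 + 3 = 21.
Total exposure: 9 days.
Conjugate update: add total count to the shape and total exposure to the rate, giving Gamma(35, 18).
The posterior predictive for a window of length T is Negative Binomial with variance T·α'·(β'+T)/β'² = 9·35·27/324 = 105/4.

105/4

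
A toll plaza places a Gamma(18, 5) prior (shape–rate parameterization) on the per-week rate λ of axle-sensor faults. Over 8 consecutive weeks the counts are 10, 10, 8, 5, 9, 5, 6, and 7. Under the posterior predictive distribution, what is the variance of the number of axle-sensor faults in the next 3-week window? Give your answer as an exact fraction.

Total count: 10 + 10 + 8 + 5 + 9 + 5 + 6 + 7 = 60.
Total exposure: 8 weeks.
Posterior: α' = 18 + 60 = 78, β' = 5 + 8 = 13.
The posterior predictive for a window of length T is Negative Binomial with variance T·α'·(β'+T)/β'² = 3·78·16/169 = 288/13.

288/13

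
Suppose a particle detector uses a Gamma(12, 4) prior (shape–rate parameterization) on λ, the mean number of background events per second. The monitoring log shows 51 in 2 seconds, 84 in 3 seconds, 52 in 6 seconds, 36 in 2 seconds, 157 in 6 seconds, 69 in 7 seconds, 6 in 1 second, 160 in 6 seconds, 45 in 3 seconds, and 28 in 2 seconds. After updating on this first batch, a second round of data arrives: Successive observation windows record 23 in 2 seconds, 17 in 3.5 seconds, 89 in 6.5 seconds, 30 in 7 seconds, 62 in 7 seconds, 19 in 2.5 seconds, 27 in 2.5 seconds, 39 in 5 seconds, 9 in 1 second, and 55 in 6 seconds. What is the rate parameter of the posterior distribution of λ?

Total count: 51 + 84 + 52 + 36 + 157 + 69 + 6 + 160 + 45 + 28 = 688.
Total exposure: 2 + 3 + 6 + 2 + 6 + 7 + 1 + 6 + 3 + 2 = 38 seconds.
After the first batch: Gamma(12 + 688, 4 + 38) = Gamma(700, 42).
Total count: 23 + 17 + 89 + 30 + 62 + 19 + 27 + 39 + 9 + 55 = 370.
Total exposure: 2 + 3.5 + 6.5 + 7 + 7 + 2.5 + 2.5 + 5 + 1 + 6 = 43 seconds.
After the second batch: Gamma(700 + 370, 42 + 43) = Gamma(1070, 85).

85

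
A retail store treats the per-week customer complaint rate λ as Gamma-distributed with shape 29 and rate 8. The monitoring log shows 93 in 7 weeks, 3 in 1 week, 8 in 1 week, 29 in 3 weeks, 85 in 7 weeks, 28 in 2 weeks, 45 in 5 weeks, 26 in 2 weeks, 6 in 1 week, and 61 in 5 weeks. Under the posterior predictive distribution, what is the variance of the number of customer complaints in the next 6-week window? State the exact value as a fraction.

Total count: 93 + 3 + 8 + 29 + 85 + 28 + 45 + 26 + 6 + 61 = 384.
Total exposure: 7 + 1 + 1 + 3 + 7 + 2 + 5 + 2 + 1 + 5 = 34 weeks.
Posterior: α' = 29 + 384 = 413, β' = 8 + 34 = 42.
The posterior predictive for a window of length T is Negative Binomial with variance T·α'·(β'+T)/β'² = 6·413·48/1764 = 472/7.

472/7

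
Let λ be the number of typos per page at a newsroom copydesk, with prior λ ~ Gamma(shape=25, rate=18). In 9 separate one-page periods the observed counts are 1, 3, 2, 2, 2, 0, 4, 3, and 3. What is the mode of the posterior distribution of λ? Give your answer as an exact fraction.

44/27

Total count: 1 + 3 + 2 + 2 + 2 + 0 + 4 + 3 + 3 = 20.
Total exposure: 9 pages.
The Gamma prior is conjugate for the Poisson rate, so λ | data ~ Gamma(25+20, 18+9) = Gamma(45, 27).
Posterior mode = (α'−1)/β' = 44/27.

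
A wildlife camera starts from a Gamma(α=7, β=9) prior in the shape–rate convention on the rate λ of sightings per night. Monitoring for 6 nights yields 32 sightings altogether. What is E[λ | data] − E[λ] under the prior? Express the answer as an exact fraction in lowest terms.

82/45

Total count 32 over total exposure 6 nights.
By Gamma–Poisson conjugacy, the posterior is Gamma(α + Σx, β + Σt) = Gamma(7 + 32, 9 + 6) = Gamma(39, 15).
Posterior mean = 39/15 = 13/5; prior mean = 7/9 = 7/9. Difference = 13/5 − 7/9 = 82/45.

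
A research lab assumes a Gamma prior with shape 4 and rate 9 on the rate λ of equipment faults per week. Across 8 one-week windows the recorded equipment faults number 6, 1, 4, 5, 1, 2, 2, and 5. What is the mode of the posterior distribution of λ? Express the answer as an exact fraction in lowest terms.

Total count: 6 + 1 + 4 + 5 + 1 + 2 + 2 + 5 = 26.
Total exposure: 8 weeks.
By Gamma–Poisson conjugacy, the posterior is Gamma(α + Σx, β + Σt) = Gamma(4 + 26, 9 + 8) = Gamma(30, 17).
Posterior mode = (α'−1)/β' = 29/17.

29/17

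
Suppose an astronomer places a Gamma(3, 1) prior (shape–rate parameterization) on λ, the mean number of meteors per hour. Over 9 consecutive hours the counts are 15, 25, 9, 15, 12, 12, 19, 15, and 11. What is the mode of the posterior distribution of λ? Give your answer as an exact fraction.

27/2

Total count: 15 + 25 + 9 + 15 + 12 + 12 + 19 + 15 + 11 = 133.
Total exposure: 9 hours.
Gamma(α, β) with Poisson data over total exposure Σt gives posterior Gamma(α+Σx, β+Σt) = Gamma(136, 10).
Posterior mode = (α'−1)/β' = 135/10 = 27/2.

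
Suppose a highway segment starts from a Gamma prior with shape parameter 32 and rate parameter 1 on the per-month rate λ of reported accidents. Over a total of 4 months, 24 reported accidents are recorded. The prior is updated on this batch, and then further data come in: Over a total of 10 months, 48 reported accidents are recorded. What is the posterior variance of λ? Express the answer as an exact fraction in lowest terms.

Total count 24 over total exposure 4 months.
After the first batch: Gamma(32 + 24, 1 + 4) = Gamma(56, 5).
Total count 48 over total exposure 10 months.
After the second batch: Gamma(56 + 48, 5 + 10) = Gamma(104, 15).
Posterior variance = α'/β'² = 104/225.

104/225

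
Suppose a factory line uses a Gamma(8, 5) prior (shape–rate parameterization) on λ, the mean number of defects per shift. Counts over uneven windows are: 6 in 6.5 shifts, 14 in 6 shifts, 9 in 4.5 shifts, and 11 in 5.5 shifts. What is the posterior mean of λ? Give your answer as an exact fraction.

Total count: 6 + 14 + 9 + 11 = 40.
Total exposure: 6.5 + 6 + 4.5 + 5.5 = 22.5 shifts.
Gamma(α, β) with Poisson data over total exposure Σt gives posterior Gamma(α+Σx, β+Σt) = Gamma(48, 55/2).
Posterior mean = α'/β' = 48/(55/2) = 96/55.

96/55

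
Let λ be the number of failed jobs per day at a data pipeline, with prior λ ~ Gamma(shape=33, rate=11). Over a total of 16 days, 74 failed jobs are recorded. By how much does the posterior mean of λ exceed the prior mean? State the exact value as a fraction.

Total count 74 over total exposure 16 days.
By Gamma–Poisson conjugacy, the posterior is Gamma(α + Σx, β + Σt) = Gamma(33 + 74, 11 + 16) = Gamma(107, 27).
Posterior mean = 107/27 = 107/27; prior mean = 33/11 = 3. Difference = 107/27 − 3 = 26/27.

26/27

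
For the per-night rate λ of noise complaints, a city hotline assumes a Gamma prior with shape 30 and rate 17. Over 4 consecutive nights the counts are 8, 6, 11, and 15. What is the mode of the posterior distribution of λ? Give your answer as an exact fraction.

23/7

Total count: 8 + 6 + 11 + 15 = 40.
Total exposure: 4 nights.
Gamma(α, β) with Poisson data over total exposure Σt gives posterior Gamma(α+Σx, β+Σt) = Gamma(70, 21).
Posterior mode = (α'−1)/β' = 69/21 = 23/7.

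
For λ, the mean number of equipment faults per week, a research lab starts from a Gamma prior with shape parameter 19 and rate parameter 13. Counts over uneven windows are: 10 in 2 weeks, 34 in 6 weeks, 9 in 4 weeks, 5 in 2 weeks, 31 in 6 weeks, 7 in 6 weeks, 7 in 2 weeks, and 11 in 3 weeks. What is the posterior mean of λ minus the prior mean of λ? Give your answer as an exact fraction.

Total count: 10 + 34 + 9 + 5 + 31 + 7 + 7 + 11 = 114.
Total exposure: 2 + 6 + 4 + 2 + 6 + 6 + 2 + 3 = 31 weeks.
Posterior: α' = 19 + 114 = 133, β' = 13 + 31 = 44.
Posterior mean = 133/44 = 133/44; prior mean = 19/13 = 19/13. Difference = 133/44 − 19/13 = 893/572.

893/572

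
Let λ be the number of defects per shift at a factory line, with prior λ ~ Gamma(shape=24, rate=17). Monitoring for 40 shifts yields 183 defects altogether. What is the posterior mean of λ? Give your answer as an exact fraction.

Total count 183 over total exposure 40 shifts.
Posterior: α' = 24 + 183 = 207, β' = 17 + 40 = 57.
Posterior mean = α'/β' = 207/57 = 69/19.

69/19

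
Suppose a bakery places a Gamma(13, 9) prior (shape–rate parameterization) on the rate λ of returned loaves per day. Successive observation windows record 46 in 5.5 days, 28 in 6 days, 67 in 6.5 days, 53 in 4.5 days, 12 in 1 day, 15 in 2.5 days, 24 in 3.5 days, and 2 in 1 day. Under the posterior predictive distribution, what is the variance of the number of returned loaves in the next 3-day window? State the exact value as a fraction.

Total count: 46 + 28 + 67 + 53 + 12 + 15 + 24 + 2 = 247.
Total exposure: 5.5 + 6 + 6.5 + 4.5 + 1 + 2.5 + 3.5 + 1 = 30.5 days.
Conjugate update: add total count to the shape and total exposure to the rate, giving Gamma(260, 79/2).
The posterior predictive for a window of length T is Negative Binomial with variance T·α'·(β'+T)/β'² = 3·260·(85/2)/(6241/4) = 132600/6241.

132600/6241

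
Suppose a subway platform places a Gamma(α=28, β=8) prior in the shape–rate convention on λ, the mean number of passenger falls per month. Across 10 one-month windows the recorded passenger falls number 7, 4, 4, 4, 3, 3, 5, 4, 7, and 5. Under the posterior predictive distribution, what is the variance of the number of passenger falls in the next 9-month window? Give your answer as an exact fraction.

111/2

Total count: 7 + 4 + 4 + 4 + 3 + 3 + 5 + 4 + 7 + 5 = 46.
Total exposure: 10 months.
By Gamma–Poisson conjugacy, the posterior is Gamma(α + Σx, β + Σt) = Gamma(28 + 46, 8 + 10) = Gamma(74, 18).
The posterior predictive for a window of length T is Negative Binomial with variance T·α'·(β'+T)/β'² = 9·74·27/324 = 111/2.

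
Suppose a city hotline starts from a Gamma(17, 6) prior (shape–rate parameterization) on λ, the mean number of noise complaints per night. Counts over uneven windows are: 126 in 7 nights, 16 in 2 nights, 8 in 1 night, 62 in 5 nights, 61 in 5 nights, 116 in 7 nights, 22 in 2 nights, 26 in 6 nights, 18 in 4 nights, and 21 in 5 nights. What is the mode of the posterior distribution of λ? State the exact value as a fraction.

246/25

Total count: 126 + 16 + 8 + 62 + 61 + 116 + 22 + 26 + 18 + 21 = 476.
Total exposure: 7 + 2 + 1 + 5 + 5 + 7 + 2 + 6 + 4 + 5 = 44 nights.
The Gamma prior is conjugate for the Poisson rate, so λ | data ~ Gamma(17+476, 6+44) = Gamma(493, 50).
Posterior mode = (α'−1)/β' = 492/50 = 246/25.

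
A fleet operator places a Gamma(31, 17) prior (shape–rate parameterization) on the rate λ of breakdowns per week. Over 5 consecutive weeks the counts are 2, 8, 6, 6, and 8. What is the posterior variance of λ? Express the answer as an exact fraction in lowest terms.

61/484

Total count: 2 + 8 + 6 + 6 + 8 = 30.
Total exposure: 5 weeks.
Gamma(α, β) with Poisson data over total exposure Σt gives posterior Gamma(α+Σx, β+Σt) = Gamma(61, 22).
Posterior variance = α'/β'² = 61/484.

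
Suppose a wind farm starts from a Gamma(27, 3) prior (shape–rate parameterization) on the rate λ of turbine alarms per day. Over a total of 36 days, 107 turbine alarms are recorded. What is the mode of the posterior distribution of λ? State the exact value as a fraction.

Total count 107 over total exposure 36 days.
By Gamma–Poisson conjugacy, the posterior is Gamma(α + Σx, β + Σt) = Gamma(27 + 107, 3 + 36) = Gamma(134, 39).
Posterior mode = (α'−1)/β' = 133/39.

133/39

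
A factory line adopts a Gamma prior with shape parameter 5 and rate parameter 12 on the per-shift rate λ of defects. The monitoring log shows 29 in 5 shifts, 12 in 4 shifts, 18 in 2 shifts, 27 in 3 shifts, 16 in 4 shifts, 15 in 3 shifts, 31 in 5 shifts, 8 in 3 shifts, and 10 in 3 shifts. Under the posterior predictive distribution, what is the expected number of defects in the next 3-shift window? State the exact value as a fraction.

513/44

Total count: 29 + 12 + 18 + 27 + 16 + 15 + 31 + 8 + 10 = 166.
Total exposure: 5 + 4 + 2 + 3 + 4 + 3 + 5 + 3 + 3 = 32 shifts.
By Gamma–Poisson conjugacy, the posterior is Gamma(α + Σx, β + Σt) = Gamma(5 + 166, 12 + 32) = Gamma(171, 44).
Predictive mean over a 3-shift window = T·E[λ|data] = 3·171/44 = 513/44.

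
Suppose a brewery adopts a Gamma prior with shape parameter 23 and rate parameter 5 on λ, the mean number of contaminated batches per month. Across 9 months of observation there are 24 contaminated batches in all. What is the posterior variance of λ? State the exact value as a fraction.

Total count 24 over total exposure 9 months.
The Gamma prior is conjugate for the Poisson rate, so λ | data ~ Gamma(23+24, 5+9) = Gamma(47, 14).
Posterior variance = α'/β'² = 47/196.

47/196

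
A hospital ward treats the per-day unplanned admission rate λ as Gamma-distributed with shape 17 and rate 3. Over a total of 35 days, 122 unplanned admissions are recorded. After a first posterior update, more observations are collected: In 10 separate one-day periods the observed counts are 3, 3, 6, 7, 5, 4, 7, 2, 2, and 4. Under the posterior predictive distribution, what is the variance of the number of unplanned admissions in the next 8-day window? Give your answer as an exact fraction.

637/18

Total count 122 over total exposure 35 days.
After the first batch: Gamma(17 + 122, 3 + 35) = Gamma(139, 38).
Total count: 3 + 3 + 6 + 7 + 5 + 4 + 7 + 2 + 2 + 4 = 43.
Total exposure: 10 days.
After the second batch: Gamma(139 + 43, 38 + 10) = Gamma(182, 48).
The posterior predictive for a window of length T is Negative Binomial with variance T·α'·(β'+T)/β'² = 8·182·56/2304 = 637/18.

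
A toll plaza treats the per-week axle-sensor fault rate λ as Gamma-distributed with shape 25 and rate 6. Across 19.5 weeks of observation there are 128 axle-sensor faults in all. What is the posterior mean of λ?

6

Total count 128 over total exposure 19.5 weeks.
Posterior: α' = 25 + 128 = 153, β' = 6 + 19.5 = 51/2.
Posterior mean = α'/β' = 153/(51/2) = 6.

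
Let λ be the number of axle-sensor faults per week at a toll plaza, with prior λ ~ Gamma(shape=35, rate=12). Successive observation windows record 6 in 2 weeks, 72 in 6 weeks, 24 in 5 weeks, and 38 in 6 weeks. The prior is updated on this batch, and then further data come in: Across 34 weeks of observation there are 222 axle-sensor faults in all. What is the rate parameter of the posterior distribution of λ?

Total count: 6 + 72 + 24 + 38 = 140.
Total exposure: 2 + 6 + 5 + 6 = 19 weeks.
After the first batch: Gamma(35 + 140, 12 + 19) = Gamma(175, 31).
Total count 222 over total exposure 34 weeks.
After the second batch: Gamma(175 + 222, 31 + 34) = Gamma(397, 65).

65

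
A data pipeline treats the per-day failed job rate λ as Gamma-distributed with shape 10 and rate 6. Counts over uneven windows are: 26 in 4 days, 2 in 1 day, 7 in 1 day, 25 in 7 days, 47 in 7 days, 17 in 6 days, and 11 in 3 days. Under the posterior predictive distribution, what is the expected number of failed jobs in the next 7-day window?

29

Total count: 26 + 2 + 7 + 25 + 47 + 17 + 11 = 135.
Total exposure: 4 + 1 + 1 + 7 + 7 + 6 + 3 = 29 days.
The Gamma prior is conjugate for the Poisson rate, so λ | data ~ Gamma(10+135, 6+29) = Gamma(145, 35).
Predictive mean over a 7-day window = T·E[λ|data] = 7·145/35 = 29.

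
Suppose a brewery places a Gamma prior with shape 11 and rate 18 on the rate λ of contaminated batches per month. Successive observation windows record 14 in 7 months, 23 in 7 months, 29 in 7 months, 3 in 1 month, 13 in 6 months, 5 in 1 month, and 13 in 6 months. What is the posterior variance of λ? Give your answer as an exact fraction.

Total count: 14 + 23 + 29 + 3 + 13 + 5 + 13 = 100.
Total exposure: 7 + 7 + 7 + 1 + 6 + 1 + 6 = 35 months.
Gamma(α, β) with Poisson data over total exposure Σt gives posterior Gamma(α+Σx, β+Σt) = Gamma(111, 53).
Posterior variance = α'/β'² = 111/2809.

111/2809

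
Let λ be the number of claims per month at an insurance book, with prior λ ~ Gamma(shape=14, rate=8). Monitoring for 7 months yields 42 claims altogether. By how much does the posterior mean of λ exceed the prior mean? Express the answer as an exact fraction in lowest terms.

Total count 42 over total exposure 7 months.
By Gamma–Poisson conjugacy, the posterior is Gamma(α + Σx, β + Σt) = Gamma(14 + 42, 8 + 7) = Gamma(56, 15).
Posterior mean = 56/15 = 56/15; prior mean = 14/8 = 7/4. Difference = 56/15 − 7/4 = 119/60.

119/60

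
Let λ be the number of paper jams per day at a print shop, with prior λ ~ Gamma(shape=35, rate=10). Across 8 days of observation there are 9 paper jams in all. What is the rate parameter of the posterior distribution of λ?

Total count 9 over total exposure 8 days.
By Gamma–Poisson conjugacy, the posterior is Gamma(α + Σx, β + Σt) = Gamma(35 + 9, 10 + 8) = Gamma(44, 18).

18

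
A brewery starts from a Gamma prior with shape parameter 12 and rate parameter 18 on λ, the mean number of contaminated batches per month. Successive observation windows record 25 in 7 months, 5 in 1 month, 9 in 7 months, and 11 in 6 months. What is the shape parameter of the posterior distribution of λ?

62

Total count: 25 + 5 + 9 + 11 = 50.
Total exposure: 7 + 1 + 7 + 6 = 21 months.
Gamma(α, β) with Poisson data over total exposure Σt gives posterior Gamma(α+Σx, β+Σt) = Gamma(62, 39).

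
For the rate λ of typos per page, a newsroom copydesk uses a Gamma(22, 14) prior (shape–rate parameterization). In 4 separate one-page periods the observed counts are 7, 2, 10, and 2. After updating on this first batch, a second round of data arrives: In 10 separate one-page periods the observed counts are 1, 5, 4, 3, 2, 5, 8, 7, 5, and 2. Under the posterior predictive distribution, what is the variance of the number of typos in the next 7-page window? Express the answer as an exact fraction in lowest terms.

425/16

Total count: 7 + 2 + 10 + 2 = 21.
Total exposure: 4 pages.
After the first batch: Gamma(22 + 21, 14 + 4) = Gamma(43, 18).
Total count: 1 + 5 + 4 + 3 + 2 + 5 + 8 + 7 + 5 + 2 = 42.
Total exposure: 10 pages.
After the second batch: Gamma(43 + 42, 18 + 10) = Gamma(85, 28).
The posterior predictive for a window of length T is Negative Binomial with variance T·α'·(β'+T)/β'² = 7·85·35/784 = 425/16.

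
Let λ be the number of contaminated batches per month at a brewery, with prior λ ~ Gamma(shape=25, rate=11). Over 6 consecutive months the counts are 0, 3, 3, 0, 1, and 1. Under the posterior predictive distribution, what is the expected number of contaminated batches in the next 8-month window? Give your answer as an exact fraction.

264/17

Total count: 0 + 3 + 3 + 0 + 1 + 1 = 8.
Total exposure: 6 months.
By Gamma–Poisson conjugacy, the posterior is Gamma(α + Σx, β + Σt) = Gamma(25 + 8, 11 + 6) = Gamma(33, 17).
Predictive mean over an 8-month window = T·E[λ|data] = 8·33/17 = 264/17.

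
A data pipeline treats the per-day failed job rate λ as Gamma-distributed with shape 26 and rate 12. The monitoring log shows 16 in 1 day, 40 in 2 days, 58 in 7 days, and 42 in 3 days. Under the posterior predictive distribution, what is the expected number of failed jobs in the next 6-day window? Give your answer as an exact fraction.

Total count: 16 + 40 + 58 + 42 = 156.
Total exposure: 1 + 2 + 7 + 3 = 13 days.
Conjugate update: add total count to the shape and total exposure to the rate, giving Gamma(182, 25).
Predictive mean over a 6-day window = T·E[λ|data] = 6·182/25 = 1092/25.

1092/25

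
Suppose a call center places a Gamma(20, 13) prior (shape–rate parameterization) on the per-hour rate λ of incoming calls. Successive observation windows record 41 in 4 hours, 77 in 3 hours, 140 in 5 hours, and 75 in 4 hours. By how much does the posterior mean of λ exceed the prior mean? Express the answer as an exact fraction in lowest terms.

Total count: 41 + 77 + 140 + 75 = 333.
Total exposure: 4 + 3 + 5 + 4 = 16 hours.
Conjugate update: add total count to the shape and total exposure to the rate, giving Gamma(353, 29).
Posterior mean = 353/29 = 353/29; prior mean = 20/13 = 20/13. Difference = 353/29 − 20/13 = 4009/377.

4009/377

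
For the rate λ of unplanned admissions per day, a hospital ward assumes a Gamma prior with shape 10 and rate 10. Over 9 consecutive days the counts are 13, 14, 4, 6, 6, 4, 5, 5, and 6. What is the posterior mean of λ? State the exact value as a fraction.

Total count: 13 + 14 + 4 + 6 + 6 + 4 + 5 + 5 + 6 = 63.
Total exposure: 9 days.
Gamma(α, β) with Poisson data over total exposure Σt gives posterior Gamma(α+Σx, β+Σt) = Gamma(73, 19).
Posterior mean = α'/β' = 73/19.

73/19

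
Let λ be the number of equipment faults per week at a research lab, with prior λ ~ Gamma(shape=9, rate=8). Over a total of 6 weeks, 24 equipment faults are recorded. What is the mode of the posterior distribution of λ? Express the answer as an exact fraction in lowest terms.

16/7

Total count 24 over total exposure 6 weeks.
By Gamma–Poisson conjugacy, the posterior is Gamma(α + Σx, β + Σt) = Gamma(9 + 24, 8 + 6) = Gamma(33, 14).
Posterior mode = (α'−1)/β' = 32/14 = 16/7.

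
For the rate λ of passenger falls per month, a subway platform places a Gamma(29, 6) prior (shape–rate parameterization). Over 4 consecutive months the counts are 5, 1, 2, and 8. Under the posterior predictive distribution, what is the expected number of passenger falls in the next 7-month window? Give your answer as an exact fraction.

Total count: 5 + 1 + 2 + 8 = 16.
Total exposure: 4 months.
Conjugate update: add total count to the shape and total exposure to the rate, giving Gamma(45, 10).
Predictive mean over a 7-month window = T·E[λ|data] = 7·45/10 = 63/2.

63/2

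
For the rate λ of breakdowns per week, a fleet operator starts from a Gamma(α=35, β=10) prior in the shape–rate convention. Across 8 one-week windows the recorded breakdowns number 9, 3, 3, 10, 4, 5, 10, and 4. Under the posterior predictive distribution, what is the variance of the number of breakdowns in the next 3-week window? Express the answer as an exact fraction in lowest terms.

Total count: 9 + 3 + 3 + 10 + 4 + 5 + 10 + 4 = 48.
Total exposure: 8 weeks.
Conjugate update: add total count to the shape and total exposure to the rate, giving Gamma(83, 18).
The posterior predictive for a window of length T is Negative Binomial with variance T·α'·(β'+T)/β'² = 3·83·21/324 = 581/36.

581/36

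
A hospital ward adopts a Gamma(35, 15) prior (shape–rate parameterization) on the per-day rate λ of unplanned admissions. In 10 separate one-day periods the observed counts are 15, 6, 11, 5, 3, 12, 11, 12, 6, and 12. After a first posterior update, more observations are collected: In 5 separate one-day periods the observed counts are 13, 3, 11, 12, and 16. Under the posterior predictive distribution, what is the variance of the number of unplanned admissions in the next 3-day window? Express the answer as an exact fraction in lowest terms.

Total count: 15 + 6 + 11 + 5 + 3 + 12 + 11 + 12 + 6 + 12 = 93.
Total exposure: 10 days.
After the first batch: Gamma(35 + 93, 15 + 10) = Gamma(128, 25).
Total count: 13 + 3 + 11 + 12 + 16 = 55.
Total exposure: 5 days.
After the second batch: Gamma(128 + 55, 25 + 5) = Gamma(183, 30).
The posterior predictive for a window of length T is Negative Binomial with variance T·α'·(β'+T)/β'² = 3·183·33/900 = 2013/100.

2013/100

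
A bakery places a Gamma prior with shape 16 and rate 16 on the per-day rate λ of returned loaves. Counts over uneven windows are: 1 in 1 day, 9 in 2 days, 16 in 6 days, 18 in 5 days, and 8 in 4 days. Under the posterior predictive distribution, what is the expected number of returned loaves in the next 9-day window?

Total count: 1 + 9 + 16 + 18 + 8 = 52.
Total exposure: 1 + 2 + 6 + 5 + 4 = 18 days.
Gamma(α, β) with Poisson data over total exposure Σt gives posterior Gamma(α+Σx, β+Σt) = Gamma(68, 34).
Predictive mean over a 9-day window = T·E[λ|data] = 9·68/34 = 18.

18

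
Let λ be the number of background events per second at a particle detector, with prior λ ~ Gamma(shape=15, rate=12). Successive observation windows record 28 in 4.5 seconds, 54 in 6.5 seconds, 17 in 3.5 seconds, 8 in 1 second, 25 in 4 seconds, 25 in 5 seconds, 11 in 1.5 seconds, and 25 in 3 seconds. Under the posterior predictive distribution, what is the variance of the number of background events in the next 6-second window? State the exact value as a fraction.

58656/1681

Total count: 28 + 54 + 17 + 8 + 25 + 25 + 11 + 25 = 193.
Total exposure: 4.5 + 6.5 + 3.5 + 1 + 4 + 5 + 1.5 + 3 = 29 seconds.
The Gamma prior is conjugate for the Poisson rate, so λ | data ~ Gamma(15+193, 12+29) = Gamma(208, 41).
The posterior predictive for a window of length T is Negative Binomial with variance T·α'·(β'+T)/β'² = 6·208·47/1681 = 58656/1681.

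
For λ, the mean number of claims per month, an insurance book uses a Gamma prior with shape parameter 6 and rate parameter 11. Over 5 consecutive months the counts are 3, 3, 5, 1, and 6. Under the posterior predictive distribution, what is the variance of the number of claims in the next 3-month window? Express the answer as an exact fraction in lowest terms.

Total count: 3 + 3 + 5 + 1 + 6 = 18.
Total exposure: 5 months.
By Gamma–Poisson conjugacy, the posterior is Gamma(α + Σx, β + Σt) = Gamma(6 + 18, 11 + 5) = Gamma(24, 16).
The posterior predictive for a window of length T is Negative Binomial with variance T·α'·(β'+T)/β'² = 3·24·19/256 = 171/32.

171/32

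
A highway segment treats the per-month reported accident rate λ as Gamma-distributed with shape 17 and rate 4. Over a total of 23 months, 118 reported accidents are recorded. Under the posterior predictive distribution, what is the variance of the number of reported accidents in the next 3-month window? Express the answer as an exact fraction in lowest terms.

50/3

Total count 118 over total exposure 23 months.
Posterior: α' = 17 + 118 = 135, β' = 4 + 23 = 27.
The posterior predictive for a window of length T is Negative Binomial with variance T·α'·(β'+T)/β'² = 3·135·30/729 = 50/3.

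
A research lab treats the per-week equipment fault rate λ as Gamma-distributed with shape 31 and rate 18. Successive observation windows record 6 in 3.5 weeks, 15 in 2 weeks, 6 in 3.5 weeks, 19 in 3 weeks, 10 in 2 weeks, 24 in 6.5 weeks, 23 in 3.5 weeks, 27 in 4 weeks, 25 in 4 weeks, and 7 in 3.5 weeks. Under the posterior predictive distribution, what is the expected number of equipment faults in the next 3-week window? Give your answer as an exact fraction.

Total count: 6 + 15 + 6 + 19 + 10 + 24 + 23 + 27 + 25 + 7 = 162.
Total exposure: 3.5 + 2 + 3.5 + 3 + 2 + 6.5 + 3.5 + 4 + 4 + 3.5 = 35.5 weeks.
Gamma(α, β) with Poisson data over total exposure Σt gives posterior Gamma(α+Σx, β+Σt) = Gamma(193, 107/2).
Predictive mean over a 3-week window = T·E[λ|data] = 3·193/(107/2) = 1158/107.

1158/107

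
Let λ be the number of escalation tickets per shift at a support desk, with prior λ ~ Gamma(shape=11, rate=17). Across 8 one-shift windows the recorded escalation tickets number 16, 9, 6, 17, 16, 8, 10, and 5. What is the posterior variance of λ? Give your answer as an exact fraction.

98/625

Total count: 16 + 9 + 6 + 17 + 16 + 8 + 10 + 5 = 87.
Total exposure: 8 shifts.
Conjugate update: add total count to the shape and total exposure to the rate, giving Gamma(98, 25).
Posterior variance = α'/β'² = 98/625.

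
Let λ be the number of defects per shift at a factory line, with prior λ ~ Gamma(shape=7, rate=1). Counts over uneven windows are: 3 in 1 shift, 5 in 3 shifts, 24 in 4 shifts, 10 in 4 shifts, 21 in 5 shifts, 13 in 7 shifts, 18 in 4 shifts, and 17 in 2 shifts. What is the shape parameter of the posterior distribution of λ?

Total count: 3 + 5 + 24 + 10 + 21 + 13 + 18 + 17 = 111.
Total exposure: 1 + 3 + 4 + 4 + 5 + 7 + 4 + 2 = 30 shifts.
Gamma(α, β) with Poisson data over total exposure Σt gives posterior Gamma(α+Σx, β+Σt) = Gamma(118, 31).

118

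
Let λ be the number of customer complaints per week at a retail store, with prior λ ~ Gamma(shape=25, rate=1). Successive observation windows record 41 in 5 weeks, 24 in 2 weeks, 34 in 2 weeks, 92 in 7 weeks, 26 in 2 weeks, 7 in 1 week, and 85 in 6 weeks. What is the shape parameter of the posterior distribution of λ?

334

Total count: 41 + 24 + 34 + 92 + 26 + 7 + 85 = 309.
Total exposure: 5 + 2 + 2 + 7 + 2 + 1 + 6 = 25 weeks.
The Gamma prior is conjugate for the Poisson rate, so λ | data ~ Gamma(25+309, 1+25) = Gamma(334, 26).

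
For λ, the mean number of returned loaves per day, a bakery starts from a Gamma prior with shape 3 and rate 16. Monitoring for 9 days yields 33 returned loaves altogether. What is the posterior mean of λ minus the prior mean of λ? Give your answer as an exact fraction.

Total count 33 over total exposure 9 days.
Gamma(α, β) with Poisson data over total exposure Σt gives posterior Gamma(α+Σx, β+Σt) = Gamma(36, 25).
Posterior mean = 36/25 = 36/25; prior mean = 3/16 = 3/16. Difference = 36/25 − 3/16 = 501/400.

501/400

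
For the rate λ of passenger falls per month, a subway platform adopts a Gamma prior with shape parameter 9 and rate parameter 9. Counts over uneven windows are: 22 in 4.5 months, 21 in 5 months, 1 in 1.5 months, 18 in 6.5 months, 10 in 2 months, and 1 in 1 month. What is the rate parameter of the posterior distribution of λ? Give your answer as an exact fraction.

59/2

Total count: 22 + 21 + 1 + 18 + 10 + 1 = 73.
Total exposure: 4.5 + 5 + 1.5 + 6.5 + 2 + 1 = 20.5 months.
Gamma(α, β) with Poisson data over total exposure Σt gives posterior Gamma(α+Σx, β+Σt) = Gamma(82, 59/2).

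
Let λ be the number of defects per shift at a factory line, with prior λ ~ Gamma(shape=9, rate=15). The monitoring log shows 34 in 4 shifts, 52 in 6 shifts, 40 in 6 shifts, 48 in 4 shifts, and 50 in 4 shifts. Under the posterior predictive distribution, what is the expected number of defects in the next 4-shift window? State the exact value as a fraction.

932/39

Total count: 34 + 52 + 40 + 48 + 50 = 224.
Total exposure: 4 + 6 + 6 + 4 + 4 = 24 shifts.
Posterior: α' = 9 + 224 = 233, β' = 15 + 24 = 39.
Predictive mean over a 4-shift window = T·E[λ|data] = 4·233/39 = 932/39.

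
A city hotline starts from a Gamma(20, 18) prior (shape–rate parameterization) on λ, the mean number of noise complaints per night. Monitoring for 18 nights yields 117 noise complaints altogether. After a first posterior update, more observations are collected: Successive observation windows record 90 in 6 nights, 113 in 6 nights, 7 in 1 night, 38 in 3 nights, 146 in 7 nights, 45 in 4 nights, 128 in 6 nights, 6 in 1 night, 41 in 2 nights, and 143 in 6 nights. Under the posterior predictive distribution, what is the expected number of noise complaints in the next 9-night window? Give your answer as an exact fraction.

Total count 117 over total exposure 18 nights.
After the first batch: Gamma(20 + 117, 18 + 18) = Gamma(137, 36).
Total count: 90 + 113 + 7 + 38 + 146 + 45 + 128 + 6 + 41 + 143 = 757.
Total exposure: 6 + 6 + 1 + 3 + 7 + 4 + 6 + 1 + 2 + 6 = 42 nights.
After the second batch: Gamma(137 + 757, 36 + 42) = Gamma(894, 78).
Predictive mean over a 9-night window = T·E[λ|data] = 9·894/78 = 1341/13.

1341/13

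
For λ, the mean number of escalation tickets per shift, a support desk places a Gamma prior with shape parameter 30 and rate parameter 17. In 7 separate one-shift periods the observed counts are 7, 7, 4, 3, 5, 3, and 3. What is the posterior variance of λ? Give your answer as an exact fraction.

Total count: 7 + 7 + 4 + 3 + 5 + 3 + 3 = 32.
Total exposure: 7 shifts.
Posterior: α' = 30 + 32 = 62, β' = 17 + 7 = 24.
Posterior variance = α'/β'² = 62/576 = 31/288.

31/288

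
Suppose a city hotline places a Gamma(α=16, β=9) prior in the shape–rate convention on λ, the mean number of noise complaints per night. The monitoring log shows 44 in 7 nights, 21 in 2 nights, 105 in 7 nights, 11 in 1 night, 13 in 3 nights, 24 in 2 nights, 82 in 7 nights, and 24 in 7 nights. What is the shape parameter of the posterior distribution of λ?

340

Total count: 44 + 21 + 105 + 11 + 13 + 24 + 82 + 24 = 324.
Total exposure: 7 + 2 + 7 + 1 + 3 + 2 + 7 + 7 = 36 nights.
The Gamma prior is conjugate for the Poisson rate, so λ | data ~ Gamma(16+324, 9+36) = Gamma(340, 45).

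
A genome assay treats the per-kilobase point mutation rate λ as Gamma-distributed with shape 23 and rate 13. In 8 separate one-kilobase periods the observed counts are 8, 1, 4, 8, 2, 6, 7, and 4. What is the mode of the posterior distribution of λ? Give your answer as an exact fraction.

Total count: 8 + 1 + 4 + 8 + 2 + 6 + 7 + 4 = 40.
Total exposure: 8 kilobases.
Posterior: α' = 23 + 40 = 63, β' = 13 + 8 = 21.
Posterior mode = (α'−1)/β' = 62/21.

62/21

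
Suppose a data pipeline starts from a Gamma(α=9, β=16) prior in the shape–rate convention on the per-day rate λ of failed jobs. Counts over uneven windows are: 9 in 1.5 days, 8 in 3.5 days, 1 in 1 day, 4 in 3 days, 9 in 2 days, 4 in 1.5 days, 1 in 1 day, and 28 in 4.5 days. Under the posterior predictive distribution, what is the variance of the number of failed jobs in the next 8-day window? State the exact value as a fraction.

6132/289

Total count: 9 + 8 + 1 + 4 + 9 + 4 + 1 + 28 = 64.
Total exposure: 1.5 + 3.5 + 1 + 3 + 2 + 1.5 + 1 + 4.5 = 18 days.
Posterior: α' = 9 + 64 = 73, β' = 16 + 18 = 34.
The posterior predictive for a window of length T is Negative Binomial with variance T·α'·(β'+T)/β'² = 8·73·42/1156 = 6132/289.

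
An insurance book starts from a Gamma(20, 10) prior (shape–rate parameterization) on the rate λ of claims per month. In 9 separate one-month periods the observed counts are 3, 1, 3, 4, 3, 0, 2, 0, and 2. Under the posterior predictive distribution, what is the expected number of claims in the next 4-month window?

Total count: 3 + 1 + 3 + 4 + 3 + 0 + 2 + 0 + 2 = 18.
Total exposure: 9 months.
Posterior: α' = 20 + 18 = 38, β' = 10 + 9 = 19.
Predictive mean over a 4-month window = T·E[λ|data] = 4·38/19 = 8.

8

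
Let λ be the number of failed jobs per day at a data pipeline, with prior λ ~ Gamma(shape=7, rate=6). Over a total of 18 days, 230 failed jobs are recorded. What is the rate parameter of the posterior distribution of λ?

24

Total count 230 over total exposure 18 days.
Conjugate update: add total count to the shape and total exposure to the rate, giving Gamma(237, 24).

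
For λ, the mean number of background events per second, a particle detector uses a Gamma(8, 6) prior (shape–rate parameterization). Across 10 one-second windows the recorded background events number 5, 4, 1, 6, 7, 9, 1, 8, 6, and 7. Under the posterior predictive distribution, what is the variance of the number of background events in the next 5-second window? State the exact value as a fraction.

3255/128

Total count: 5 + 4 + 1 + 6 + 7 + 9 + 1 + 8 + 6 + 7 = 54.
Total exposure: 10 seconds.
Gamma(α, β) with Poisson data over total exposure Σt gives posterior Gamma(α+Σx, β+Σt) = Gamma(62, 16).
The posterior predictive for a window of length T is Negative Binomial with variance T·α'·(β'+T)/β'² = 5·62·21/256 = 3255/128.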